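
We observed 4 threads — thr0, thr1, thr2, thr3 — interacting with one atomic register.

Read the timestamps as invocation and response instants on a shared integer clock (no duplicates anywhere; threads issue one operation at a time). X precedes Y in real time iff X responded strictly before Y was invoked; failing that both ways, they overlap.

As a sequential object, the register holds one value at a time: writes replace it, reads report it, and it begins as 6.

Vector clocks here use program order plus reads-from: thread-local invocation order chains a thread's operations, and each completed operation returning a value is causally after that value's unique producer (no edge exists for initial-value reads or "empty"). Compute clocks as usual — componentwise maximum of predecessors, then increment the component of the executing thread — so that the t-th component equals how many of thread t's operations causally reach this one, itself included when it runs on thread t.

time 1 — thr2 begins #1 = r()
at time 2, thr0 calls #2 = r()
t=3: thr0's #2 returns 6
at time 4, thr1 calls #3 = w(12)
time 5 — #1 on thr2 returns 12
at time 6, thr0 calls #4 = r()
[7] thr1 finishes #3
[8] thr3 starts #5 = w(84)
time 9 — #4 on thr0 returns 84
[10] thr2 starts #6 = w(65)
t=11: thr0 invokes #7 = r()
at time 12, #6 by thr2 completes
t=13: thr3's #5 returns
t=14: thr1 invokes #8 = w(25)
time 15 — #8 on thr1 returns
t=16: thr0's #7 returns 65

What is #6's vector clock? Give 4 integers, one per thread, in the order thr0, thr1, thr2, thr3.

root op #5, invoked 8: fresh clock plus thr3's own tick → (0, 0, 0, 1)
root op #3, invoked 4: fresh clock plus thr1's own tick → (0, 1, 0, 0)
root op #2, invoked 2: fresh clock plus thr0's own tick → (1, 0, 0, 0)
VC(#1, invoked at 1): max of VC(#3)=(0, 1, 0, 0), then +1 on thread thr2 → (0, 1, 1, 0)
VC(#8, invoked at 14): max of VC(#3)=(0, 1, 0, 0), then +1 on thread thr1 → (0, 2, 0, 0)
VC(#6, invoked at 10): max of VC(#1)=(0, 1, 1, 0), then +1 on thread thr2 → (0, 1, 2, 0)
VC(#4, invoked at 6): max of VC(#2)=(1, 0, 0, 0), VC(#5)=(0, 0, 0, 1), then +1 on thread thr0 → (2, 0, 0, 1)
VC(#7, invoked at 11): max of VC(#4)=(2, 0, 0, 1), VC(#6)=(0, 1, 2, 0), then +1 on thread thr0 → (3, 1, 2, 1)
target: VC(#6) = (0, 1, 2, 0)

(0, 1, 2, 0)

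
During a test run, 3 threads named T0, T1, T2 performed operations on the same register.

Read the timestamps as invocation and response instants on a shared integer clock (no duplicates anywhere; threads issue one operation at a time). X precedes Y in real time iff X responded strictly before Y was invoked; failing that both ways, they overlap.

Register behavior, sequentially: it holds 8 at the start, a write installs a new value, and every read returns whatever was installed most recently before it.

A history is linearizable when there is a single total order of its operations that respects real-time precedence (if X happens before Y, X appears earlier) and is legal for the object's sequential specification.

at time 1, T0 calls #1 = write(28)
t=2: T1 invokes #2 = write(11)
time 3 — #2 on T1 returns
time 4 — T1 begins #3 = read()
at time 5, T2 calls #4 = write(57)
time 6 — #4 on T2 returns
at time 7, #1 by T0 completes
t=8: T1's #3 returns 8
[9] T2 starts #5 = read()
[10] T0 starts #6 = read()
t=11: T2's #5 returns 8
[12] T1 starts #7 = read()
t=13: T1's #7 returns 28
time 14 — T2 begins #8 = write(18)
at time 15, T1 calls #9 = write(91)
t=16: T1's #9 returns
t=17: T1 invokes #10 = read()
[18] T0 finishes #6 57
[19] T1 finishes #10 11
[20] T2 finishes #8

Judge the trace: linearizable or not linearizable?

not linearizable

cut after 7 events: linearizable; cut after 8 events (#3 responds, time 8): not linearizable
all 8 real-time-respecting orders fail — 4 completed register operations, no legal replay
one such order, #1, #2, #3, #4, breaks at step 3 where #3 read() → 8 is illegal
one such order, #1, #2, #4, #3, breaks at step 4 where #3 read() → 8 is illegal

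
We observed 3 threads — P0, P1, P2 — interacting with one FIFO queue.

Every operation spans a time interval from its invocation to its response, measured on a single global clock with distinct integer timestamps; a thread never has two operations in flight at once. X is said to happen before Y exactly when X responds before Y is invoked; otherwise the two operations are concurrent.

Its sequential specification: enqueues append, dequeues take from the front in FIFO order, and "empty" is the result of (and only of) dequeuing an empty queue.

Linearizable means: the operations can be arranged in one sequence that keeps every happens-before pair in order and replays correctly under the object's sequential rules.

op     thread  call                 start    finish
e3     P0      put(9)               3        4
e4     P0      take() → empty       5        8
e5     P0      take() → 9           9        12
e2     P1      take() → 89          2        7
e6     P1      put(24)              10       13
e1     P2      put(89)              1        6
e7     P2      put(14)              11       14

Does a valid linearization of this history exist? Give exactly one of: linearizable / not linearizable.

the violation lands at event 8, e4's response at time 8: events 1..7 linearize, events 1..8 do not
every one of the 12 real-time-consistent orders over 4 completed FIFO queue ops fails the sequential spec
e.g. e1, e2, e3, e4: illegal at step 4, since e4 take() → empty cannot apply there
e.g. e1, e3, e2, e4: illegal at step 4, since e4 take() → empty cannot apply there

not linearizable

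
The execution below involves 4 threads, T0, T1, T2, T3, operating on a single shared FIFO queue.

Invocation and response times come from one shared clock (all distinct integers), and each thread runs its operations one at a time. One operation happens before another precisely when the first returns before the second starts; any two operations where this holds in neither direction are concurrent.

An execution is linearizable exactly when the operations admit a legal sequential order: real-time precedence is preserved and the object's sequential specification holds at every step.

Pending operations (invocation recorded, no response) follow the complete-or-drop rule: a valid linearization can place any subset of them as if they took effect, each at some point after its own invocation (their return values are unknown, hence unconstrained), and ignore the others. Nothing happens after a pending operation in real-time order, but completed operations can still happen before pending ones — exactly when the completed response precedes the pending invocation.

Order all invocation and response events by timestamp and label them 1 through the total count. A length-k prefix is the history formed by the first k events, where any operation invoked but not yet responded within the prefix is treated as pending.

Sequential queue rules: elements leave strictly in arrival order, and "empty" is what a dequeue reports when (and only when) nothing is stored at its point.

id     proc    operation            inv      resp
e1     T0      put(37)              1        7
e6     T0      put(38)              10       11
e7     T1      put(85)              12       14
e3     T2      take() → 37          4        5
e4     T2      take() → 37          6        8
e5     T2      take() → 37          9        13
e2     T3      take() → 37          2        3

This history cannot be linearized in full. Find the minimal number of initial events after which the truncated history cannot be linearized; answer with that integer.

events 1..4 are still linearizable — one witness is e1, e2:
1. e1 put(37) (pending, included), leaving queue <37>
2. e2 take() → 37, leaving queue <>
event 5 — e3's response, time 5 — after it, nothing linearizes
no completion choice of the 1 pending operation (e1) rescues it — every subset was tried
e.g. e2, e3 (pending dropped): illegal at step 1, since e2 take() → 37 cannot apply there

5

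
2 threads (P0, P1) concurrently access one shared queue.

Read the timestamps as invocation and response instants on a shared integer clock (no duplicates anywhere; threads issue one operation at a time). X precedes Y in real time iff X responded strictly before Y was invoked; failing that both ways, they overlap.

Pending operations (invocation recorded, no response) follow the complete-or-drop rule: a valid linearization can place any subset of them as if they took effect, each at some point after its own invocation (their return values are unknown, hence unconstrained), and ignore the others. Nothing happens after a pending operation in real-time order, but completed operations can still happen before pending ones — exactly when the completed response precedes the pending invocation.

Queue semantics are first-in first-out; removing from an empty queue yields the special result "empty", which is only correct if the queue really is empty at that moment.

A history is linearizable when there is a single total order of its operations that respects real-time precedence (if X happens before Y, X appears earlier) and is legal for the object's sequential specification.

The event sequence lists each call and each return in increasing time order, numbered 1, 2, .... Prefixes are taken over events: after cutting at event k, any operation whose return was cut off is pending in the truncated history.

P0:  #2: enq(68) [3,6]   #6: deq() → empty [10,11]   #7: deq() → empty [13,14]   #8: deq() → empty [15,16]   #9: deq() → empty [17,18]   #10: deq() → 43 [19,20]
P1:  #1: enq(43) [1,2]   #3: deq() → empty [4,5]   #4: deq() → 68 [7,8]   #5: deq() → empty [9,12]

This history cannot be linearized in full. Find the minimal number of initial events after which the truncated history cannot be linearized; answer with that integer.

5

a valid linearization of events 1..4 exists, for instance #1:
step 1: #1 enq(43) — queue <43>
event 5 — #3's response, time 5 — after it, nothing linearizes
include/drop combinations of the 1 pending operation (#2) were all tried; none helps
for example #1, #3 (pending dropped) fails at step 2: #3 deq() → empty is not legal there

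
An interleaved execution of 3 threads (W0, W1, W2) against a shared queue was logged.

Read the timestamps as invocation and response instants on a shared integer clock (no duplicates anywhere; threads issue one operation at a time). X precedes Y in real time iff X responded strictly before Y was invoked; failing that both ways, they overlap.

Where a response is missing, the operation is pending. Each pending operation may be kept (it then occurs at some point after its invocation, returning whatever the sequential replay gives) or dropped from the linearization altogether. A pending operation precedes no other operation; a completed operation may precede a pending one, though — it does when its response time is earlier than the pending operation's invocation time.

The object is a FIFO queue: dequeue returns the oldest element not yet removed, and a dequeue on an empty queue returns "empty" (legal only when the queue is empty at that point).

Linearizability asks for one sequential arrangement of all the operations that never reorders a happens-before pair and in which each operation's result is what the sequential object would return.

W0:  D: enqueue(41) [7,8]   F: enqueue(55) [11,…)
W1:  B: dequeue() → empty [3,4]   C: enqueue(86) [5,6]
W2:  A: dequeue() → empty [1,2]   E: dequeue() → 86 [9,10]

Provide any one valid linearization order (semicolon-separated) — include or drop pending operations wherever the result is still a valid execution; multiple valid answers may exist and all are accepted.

1. A dequeue() → empty, leaving queue <>
2. B dequeue() → empty, leaving queue <>
3. C enqueue(86), leaving queue <86>
4. D enqueue(41), leaving queue <86,41>
5. E dequeue() → 86, leaving queue <41>

A; B; C; D; E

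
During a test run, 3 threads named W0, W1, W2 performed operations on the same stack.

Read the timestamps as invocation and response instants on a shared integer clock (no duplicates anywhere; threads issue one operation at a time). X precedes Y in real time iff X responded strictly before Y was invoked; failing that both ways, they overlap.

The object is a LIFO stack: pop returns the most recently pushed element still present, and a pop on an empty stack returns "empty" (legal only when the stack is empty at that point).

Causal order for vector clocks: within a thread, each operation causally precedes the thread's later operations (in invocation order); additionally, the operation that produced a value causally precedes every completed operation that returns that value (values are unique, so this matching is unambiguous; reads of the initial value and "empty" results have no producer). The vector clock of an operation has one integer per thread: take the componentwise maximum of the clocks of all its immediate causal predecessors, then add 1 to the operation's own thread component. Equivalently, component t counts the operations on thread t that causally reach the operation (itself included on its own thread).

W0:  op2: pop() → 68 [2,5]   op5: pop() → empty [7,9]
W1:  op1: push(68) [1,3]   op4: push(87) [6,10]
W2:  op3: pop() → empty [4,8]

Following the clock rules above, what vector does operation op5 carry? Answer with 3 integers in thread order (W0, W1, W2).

invoked at 4, op3 has no predecessors; its own W2 bump gives (0, 0, 1)
invoked at 1, op1 has no predecessors; its own W1 bump gives (0, 1, 0)
from VC(op1)=(0, 1, 0), op4 (invoked 6) maxes components and bumps W1 → (0, 2, 0)
from VC(op1)=(0, 1, 0), op2 (invoked 2) maxes components and bumps W0 → (1, 1, 0)
from VC(op2)=(1, 1, 0), op5 (invoked 7) maxes components and bumps W0 → (2, 1, 0)
target: VC(op5) = (2, 1, 0)

(2, 1, 0)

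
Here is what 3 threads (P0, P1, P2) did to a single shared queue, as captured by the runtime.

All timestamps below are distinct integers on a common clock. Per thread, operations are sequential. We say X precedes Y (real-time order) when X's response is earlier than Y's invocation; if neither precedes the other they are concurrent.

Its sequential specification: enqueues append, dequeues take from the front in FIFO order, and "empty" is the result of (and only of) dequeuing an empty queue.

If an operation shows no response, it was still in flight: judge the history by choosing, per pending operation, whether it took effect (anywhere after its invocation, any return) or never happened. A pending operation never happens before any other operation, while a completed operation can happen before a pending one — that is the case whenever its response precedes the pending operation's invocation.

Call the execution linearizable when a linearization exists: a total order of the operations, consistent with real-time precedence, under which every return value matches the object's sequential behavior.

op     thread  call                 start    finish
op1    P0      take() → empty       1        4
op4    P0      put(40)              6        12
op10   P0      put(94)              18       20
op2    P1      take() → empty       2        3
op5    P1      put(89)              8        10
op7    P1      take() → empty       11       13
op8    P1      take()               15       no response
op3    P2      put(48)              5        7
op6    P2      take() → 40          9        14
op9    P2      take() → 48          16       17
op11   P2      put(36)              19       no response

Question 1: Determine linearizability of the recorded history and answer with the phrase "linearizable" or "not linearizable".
not linearizable

cut after 12 events: linearizable; cut after 13 events (op7 responds, time 13): not linearizable
6 completed operations, 8 real-time-consistent orders — every queue replay fails
no completion choice of the 1 pending operation (op6) rescues it — every subset was tried
e.g. op1, op2, op3, op4, op5, op7 (pending dropped): illegal at step 6, since op7 take() → empty cannot apply there
e.g. op1, op2, op3, op5, op4, op7 (pending dropped): illegal at step 6, since op7 take() → empty cannot apply there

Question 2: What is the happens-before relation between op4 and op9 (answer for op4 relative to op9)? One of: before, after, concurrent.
Answer: before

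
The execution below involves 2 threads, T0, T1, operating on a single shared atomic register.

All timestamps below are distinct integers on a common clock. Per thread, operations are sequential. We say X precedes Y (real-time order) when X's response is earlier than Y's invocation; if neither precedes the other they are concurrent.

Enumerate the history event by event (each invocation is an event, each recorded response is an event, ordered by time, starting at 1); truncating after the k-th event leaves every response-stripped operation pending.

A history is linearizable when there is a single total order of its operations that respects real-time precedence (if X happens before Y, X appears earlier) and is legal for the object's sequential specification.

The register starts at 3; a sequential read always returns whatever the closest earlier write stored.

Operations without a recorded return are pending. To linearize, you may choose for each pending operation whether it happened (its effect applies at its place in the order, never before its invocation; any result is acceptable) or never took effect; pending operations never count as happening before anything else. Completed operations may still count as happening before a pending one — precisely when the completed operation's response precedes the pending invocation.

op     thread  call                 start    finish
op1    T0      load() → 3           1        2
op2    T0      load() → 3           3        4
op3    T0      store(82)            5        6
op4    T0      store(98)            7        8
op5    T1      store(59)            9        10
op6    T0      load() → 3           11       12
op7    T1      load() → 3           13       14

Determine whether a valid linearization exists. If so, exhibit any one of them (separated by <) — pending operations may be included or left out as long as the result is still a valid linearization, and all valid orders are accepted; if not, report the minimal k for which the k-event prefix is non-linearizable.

not linearizable — minimal violating prefix: 12 events

through event 11 a valid linearization exists; event 12 (op6 responding at time 12) ends that
the completed operations (6 total) allow one real-time order; the atomic register replay rejects it
one such order, op1, op2, op3, op4, op5, op6, breaks at step 6 where op6 load() → 3 is illegal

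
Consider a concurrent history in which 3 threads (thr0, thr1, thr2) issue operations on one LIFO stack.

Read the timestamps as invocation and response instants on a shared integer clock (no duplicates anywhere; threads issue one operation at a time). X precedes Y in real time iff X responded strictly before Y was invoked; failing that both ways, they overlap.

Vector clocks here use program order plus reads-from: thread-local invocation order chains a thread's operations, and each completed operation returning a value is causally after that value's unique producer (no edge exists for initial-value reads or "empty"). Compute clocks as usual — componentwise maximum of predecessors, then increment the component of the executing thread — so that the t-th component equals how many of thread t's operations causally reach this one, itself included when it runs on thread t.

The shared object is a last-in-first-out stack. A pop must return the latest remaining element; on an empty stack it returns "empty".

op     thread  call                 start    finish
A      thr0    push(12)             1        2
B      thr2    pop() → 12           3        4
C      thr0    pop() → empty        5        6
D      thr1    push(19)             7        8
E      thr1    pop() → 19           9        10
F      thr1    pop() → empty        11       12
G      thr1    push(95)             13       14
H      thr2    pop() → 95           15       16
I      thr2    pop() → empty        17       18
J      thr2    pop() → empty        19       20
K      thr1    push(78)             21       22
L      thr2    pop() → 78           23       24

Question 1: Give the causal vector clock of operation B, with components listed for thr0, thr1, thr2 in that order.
(1, 0, 1)

D, invoked 7, has no incoming edges; only thr1's bump applies → (0, 1, 0)
A, invoked 1, has no incoming edges; only thr0's bump applies → (1, 0, 0)
merge at E (invoked 9): VC(D)=(0, 1, 0), own-thread bump on thr1 → (0, 2, 0)
merge at B (invoked 3): VC(A)=(1, 0, 0), own-thread bump on thr2 → (1, 0, 1)
merge at C (invoked 5): VC(A)=(1, 0, 0), own-thread bump on thr0 → (2, 0, 0)
merge at F (invoked 11): VC(E)=(0, 2, 0), own-thread bump on thr1 → (0, 3, 0)
merge at G (invoked 13): VC(F)=(0, 3, 0), own-thread bump on thr1 → (0, 4, 0)
merge at K (invoked 21): VC(G)=(0, 4, 0), own-thread bump on thr1 → (0, 5, 0)
merge at H (invoked 15): VC(B)=(1, 0, 1), VC(G)=(0, 4, 0), own-thread bump on thr2 → (1, 4, 2)
merge at I (invoked 17): VC(H)=(1, 4, 2), own-thread bump on thr2 → (1, 4, 3)
merge at J (invoked 19): VC(I)=(1, 4, 3), own-thread bump on thr2 → (1, 4, 4)
merge at L (invoked 23): VC(J)=(1, 4, 4), VC(K)=(0, 5, 0), own-thread bump on thr2 → (1, 5, 5)
target: VC(B) = (1, 0, 1)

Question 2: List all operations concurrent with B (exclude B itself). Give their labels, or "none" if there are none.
none

concurrent with B ([3,4]): every op whose interval crosses 3..4
A [1,2]: before
C [5,6]: after
D [7,8]: after
E [9,10]: after
F [11,12]: after
G [13,14]: after
H [15,16]: after
I [17,18]: after
J [19,20]: after
K [21,22]: after
L [23,24]: after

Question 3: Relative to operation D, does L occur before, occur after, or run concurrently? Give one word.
after

L spans [23,24], D spans [7,8]
resp(D)=8 < inv(L)=23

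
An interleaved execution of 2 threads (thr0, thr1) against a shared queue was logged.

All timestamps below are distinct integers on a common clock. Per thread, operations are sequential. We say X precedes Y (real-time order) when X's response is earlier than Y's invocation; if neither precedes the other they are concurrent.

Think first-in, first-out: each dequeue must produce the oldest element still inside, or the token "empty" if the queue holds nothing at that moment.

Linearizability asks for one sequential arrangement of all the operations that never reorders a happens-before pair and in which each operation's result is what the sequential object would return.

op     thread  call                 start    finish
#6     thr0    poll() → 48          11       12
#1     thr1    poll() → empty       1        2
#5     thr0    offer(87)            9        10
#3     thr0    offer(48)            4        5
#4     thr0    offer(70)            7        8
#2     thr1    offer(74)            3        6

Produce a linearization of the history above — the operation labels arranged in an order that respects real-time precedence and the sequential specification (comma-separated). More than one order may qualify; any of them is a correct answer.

step 1: #1 poll() → empty — queue <>
step 2: #3 offer(48) — queue <48>
step 3: #2 offer(74) — queue <48,74>
step 4: #4 offer(70) — queue <48,74,70>
step 5: #5 offer(87) — queue <48,74,70,87>
step 6: #6 poll() → 48 — queue <74,70,87>

#1, #3, #2, #4, #5, #6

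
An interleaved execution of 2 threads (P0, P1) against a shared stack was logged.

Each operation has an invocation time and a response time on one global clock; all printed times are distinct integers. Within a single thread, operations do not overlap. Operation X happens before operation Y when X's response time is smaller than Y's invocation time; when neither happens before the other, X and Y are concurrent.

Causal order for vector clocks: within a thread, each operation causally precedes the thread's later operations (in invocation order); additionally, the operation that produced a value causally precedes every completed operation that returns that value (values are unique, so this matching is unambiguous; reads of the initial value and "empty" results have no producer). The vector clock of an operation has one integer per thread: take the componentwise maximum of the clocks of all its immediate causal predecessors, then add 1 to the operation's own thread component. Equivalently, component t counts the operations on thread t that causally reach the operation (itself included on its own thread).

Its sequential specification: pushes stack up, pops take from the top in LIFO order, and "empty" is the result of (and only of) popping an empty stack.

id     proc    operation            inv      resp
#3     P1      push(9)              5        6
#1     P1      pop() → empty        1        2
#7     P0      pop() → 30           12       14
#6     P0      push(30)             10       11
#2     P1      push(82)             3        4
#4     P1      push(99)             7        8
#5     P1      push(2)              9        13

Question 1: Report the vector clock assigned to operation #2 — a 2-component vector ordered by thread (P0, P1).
(0, 2)

invoked at 1, #1 has no predecessors; its own P1 bump gives (0, 1)
invoked at 10, #6 has no predecessors; its own P0 bump gives (1, 0)
from VC(#1)=(0, 1), #2 (invoked 3) maxes components and bumps P1 → (0, 2)
from VC(#6)=(1, 0), #7 (invoked 12) maxes components and bumps P0 → (2, 0)
from VC(#2)=(0, 2), #3 (invoked 5) maxes components and bumps P1 → (0, 3)
from VC(#3)=(0, 3), #4 (invoked 7) maxes components and bumps P1 → (0, 4)
from VC(#4)=(0, 4), #5 (invoked 9) maxes components and bumps P1 → (0, 5)
target: VC(#2) = (0, 2)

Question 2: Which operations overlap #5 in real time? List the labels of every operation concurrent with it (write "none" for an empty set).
#6, #7

concurrent with #5 ([9,13]): every op whose interval crosses 9..13
#1 [1,2]: before
#2 [3,4]: before
#3 [5,6]: before
#4 [7,8]: before
#6 [10,11]: concurrent
#7 [12,14]: concurrent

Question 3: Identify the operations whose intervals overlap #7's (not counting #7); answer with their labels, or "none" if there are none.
#5

#7 spans [12,14]: anything still running between times 12 and 14 counts as concurrent
#1 [1,2]: before
#2 [3,4]: before
#3 [5,6]: before
#4 [7,8]: before
#5 [9,13]: concurrent
#6 [10,11]: before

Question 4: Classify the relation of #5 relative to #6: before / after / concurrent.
concurrent

#5 spans [9,13], #6 spans [10,11]
the intervals overlap in both directions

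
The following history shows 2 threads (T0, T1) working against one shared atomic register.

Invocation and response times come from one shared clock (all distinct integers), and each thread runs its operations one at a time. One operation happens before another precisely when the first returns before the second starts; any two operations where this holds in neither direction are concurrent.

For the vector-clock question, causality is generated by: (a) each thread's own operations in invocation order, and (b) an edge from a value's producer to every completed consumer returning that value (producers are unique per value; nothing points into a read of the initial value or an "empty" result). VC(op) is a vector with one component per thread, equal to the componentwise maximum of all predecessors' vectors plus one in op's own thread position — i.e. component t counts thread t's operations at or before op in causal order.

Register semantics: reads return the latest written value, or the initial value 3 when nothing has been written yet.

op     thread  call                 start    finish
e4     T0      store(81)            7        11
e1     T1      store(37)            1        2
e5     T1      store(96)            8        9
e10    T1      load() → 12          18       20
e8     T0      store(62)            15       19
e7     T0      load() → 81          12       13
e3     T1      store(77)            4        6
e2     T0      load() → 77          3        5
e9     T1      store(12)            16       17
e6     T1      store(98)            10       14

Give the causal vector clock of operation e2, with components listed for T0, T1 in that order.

(1, 2)

invoked at 1, e1 has no predecessors; its own T1 bump gives (0, 1)
e3 (invocation 4): componentwise max over VC(e1)=(0, 1), +1 at T1, giving (0, 2)
e5 (invocation 8): componentwise max over VC(e3)=(0, 2), +1 at T1, giving (0, 3)
e2 (invocation 3): componentwise max over VC(e3)=(0, 2), +1 at T0, giving (1, 2)
e6 (invocation 10): componentwise max over VC(e5)=(0, 3), +1 at T1, giving (0, 4)
e4 (invocation 7): componentwise max over VC(e2)=(1, 2), +1 at T0, giving (2, 2)
e9 (invocation 16): componentwise max over VC(e6)=(0, 4), +1 at T1, giving (0, 5)
e7 (invocation 12): componentwise max over VC(e4)=(2, 2), +1 at T0, giving (3, 2)
e10 (invocation 18): componentwise max over VC(e9)=(0, 5), +1 at T1, giving (0, 6)
e8 (invocation 15): componentwise max over VC(e7)=(3, 2), +1 at T0, giving (4, 2)
target: VC(e2) = (1, 2)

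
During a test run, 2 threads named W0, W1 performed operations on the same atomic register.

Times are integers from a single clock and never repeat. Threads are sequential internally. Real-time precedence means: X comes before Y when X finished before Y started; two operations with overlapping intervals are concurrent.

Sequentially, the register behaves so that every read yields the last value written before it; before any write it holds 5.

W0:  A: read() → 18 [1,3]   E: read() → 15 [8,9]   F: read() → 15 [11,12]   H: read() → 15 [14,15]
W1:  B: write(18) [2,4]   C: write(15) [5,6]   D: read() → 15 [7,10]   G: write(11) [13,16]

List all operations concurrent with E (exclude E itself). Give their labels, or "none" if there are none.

E runs from 8 to 9; window-overlapping ops are concurrent
A [1,3]: before
B [2,4]: before
C [5,6]: before
D [7,10]: concurrent
F [11,12]: after
G [13,16]: after
H [14,15]: after

D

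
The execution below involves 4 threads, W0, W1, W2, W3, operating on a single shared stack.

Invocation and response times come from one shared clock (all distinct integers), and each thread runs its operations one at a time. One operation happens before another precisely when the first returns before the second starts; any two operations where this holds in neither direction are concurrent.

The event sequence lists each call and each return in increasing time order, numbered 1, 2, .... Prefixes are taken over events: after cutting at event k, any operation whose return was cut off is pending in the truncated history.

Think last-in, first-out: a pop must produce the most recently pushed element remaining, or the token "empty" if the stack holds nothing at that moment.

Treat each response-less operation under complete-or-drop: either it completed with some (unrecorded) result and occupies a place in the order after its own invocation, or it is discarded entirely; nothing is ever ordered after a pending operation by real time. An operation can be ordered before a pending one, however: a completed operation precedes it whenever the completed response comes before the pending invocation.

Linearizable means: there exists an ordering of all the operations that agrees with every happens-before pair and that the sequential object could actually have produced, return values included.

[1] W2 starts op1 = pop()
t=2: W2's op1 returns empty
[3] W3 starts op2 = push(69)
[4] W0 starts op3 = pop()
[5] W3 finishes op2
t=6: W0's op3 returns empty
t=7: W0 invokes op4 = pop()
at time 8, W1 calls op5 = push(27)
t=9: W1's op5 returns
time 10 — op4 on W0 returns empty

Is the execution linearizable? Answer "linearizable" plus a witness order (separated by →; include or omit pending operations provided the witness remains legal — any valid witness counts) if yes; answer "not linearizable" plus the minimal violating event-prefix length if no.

cut after 9 events: linearizable; cut after 10 events (op4 responds, time 10): not linearizable
4 orders of the 5 completed stack ops respect real time; none is legal
one such order, op1, op2, op3, op4, op5, breaks at step 3 where op3 pop() → empty is illegal
one such order, op1, op2, op3, op5, op4, breaks at step 3 where op3 pop() → empty is illegal

not linearizable — minimal violating prefix: 10 events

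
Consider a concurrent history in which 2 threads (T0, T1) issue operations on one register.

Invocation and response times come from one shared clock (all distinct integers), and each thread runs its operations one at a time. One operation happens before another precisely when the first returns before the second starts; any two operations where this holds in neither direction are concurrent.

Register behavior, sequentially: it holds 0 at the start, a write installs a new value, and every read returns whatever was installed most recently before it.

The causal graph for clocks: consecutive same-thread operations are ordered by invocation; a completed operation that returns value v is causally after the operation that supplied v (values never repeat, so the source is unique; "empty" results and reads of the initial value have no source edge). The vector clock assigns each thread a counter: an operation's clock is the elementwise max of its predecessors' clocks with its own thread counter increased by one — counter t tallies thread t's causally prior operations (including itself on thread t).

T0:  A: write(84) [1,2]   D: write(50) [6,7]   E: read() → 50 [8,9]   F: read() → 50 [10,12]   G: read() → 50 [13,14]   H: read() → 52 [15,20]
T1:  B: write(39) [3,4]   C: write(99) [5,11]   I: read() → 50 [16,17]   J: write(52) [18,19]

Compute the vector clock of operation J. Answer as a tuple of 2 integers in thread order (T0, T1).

(2, 4)

B, invoked 3, has no incoming edges; only T1's bump applies → (0, 1)
A, invoked 1, has no incoming edges; only T0's bump applies → (1, 0)
C, invoked 5, takes VC(B)=(0, 1) under max, adds 1 for T1 → (0, 2)
D, invoked 6, takes VC(A)=(1, 0) under max, adds 1 for T0 → (2, 0)
E, invoked 8, takes VC(D)=(2, 0) under max, adds 1 for T0 → (3, 0)
F, invoked 10, takes VC(D)=(2, 0), VC(E)=(3, 0) under max, adds 1 for T0 → (4, 0)
I, invoked 16, takes VC(C)=(0, 2), VC(D)=(2, 0) under max, adds 1 for T1 → (2, 3)
G, invoked 13, takes VC(D)=(2, 0), VC(F)=(4, 0) under max, adds 1 for T0 → (5, 0)
J, invoked 18, takes VC(I)=(2, 3) under max, adds 1 for T1 → (2, 4)
H, invoked 15, takes VC(G)=(5, 0), VC(J)=(2, 4) under max, adds 1 for T0 → (6, 4)
target: VC(J) = (2, 4)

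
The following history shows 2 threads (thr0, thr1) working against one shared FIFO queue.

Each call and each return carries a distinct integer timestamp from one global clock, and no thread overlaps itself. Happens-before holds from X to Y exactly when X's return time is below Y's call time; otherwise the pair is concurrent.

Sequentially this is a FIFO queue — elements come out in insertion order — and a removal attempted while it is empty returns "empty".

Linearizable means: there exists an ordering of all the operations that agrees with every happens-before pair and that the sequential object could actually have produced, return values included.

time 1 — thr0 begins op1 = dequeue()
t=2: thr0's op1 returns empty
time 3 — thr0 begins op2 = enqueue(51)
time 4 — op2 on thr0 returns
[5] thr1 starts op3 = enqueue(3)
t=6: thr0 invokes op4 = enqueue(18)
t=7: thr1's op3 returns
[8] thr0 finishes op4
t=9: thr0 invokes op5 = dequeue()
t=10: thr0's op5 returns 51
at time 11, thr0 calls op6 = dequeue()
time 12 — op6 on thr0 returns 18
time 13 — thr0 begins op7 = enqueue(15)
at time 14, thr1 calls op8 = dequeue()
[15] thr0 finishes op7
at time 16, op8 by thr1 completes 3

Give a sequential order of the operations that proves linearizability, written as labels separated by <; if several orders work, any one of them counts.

op1 < op2 < op4 < op3 < op5 < op6 < op7 < op8

1. op1 dequeue() → empty, leaving queue <>
2. op2 enqueue(51), leaving queue <51>
3. op4 enqueue(18), leaving queue <51,18>
4. op3 enqueue(3), leaving queue <51,18,3>
5. op5 dequeue() → 51, leaving queue <18,3>
6. op6 dequeue() → 18, leaving queue <3>
7. op7 enqueue(15), leaving queue <3,15>
8. op8 dequeue() → 3, leaving queue <15>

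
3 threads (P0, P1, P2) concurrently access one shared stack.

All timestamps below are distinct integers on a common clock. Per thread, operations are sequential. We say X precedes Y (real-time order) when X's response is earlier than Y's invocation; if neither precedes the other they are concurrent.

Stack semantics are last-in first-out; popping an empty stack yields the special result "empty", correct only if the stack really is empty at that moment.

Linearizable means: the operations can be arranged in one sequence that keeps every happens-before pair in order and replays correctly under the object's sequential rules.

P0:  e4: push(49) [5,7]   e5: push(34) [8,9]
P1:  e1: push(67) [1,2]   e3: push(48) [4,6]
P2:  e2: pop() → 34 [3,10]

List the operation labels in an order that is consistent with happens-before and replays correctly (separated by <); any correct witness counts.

e1 < e3 < e4 < e5 < e2

after step 1 (e1 push(67)): stack <67>
after step 2 (e3 push(48)): stack <67,48>
after step 3 (e4 push(49)): stack <67,48,49>
after step 4 (e5 push(34)): stack <67,48,49,34>
after step 5 (e2 pop() → 34): stack <67,48,49>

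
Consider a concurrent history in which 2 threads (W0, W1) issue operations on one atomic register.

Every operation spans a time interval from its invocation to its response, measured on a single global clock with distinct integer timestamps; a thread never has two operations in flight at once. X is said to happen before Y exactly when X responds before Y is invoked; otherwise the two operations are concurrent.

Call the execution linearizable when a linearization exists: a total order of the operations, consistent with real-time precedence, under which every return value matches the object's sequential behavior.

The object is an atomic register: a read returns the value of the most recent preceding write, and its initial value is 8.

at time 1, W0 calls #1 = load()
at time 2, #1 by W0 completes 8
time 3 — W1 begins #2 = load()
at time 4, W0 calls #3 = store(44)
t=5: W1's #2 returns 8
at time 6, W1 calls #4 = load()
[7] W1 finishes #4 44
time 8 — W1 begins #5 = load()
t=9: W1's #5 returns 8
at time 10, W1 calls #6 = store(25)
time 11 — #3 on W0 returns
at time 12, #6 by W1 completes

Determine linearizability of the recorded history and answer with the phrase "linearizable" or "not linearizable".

the violation lands at event 9, #5's response at time 9: events 1..8 linearize, events 1..9 do not
the sole real-time-consistent order of 4 completed operations fails the atomic register replay
include/drop combinations of the 1 pending operation (#3) were all tried; none helps
sample order #1, #2, #4, #5 (pending dropped) stalls at step 3 — #4 load() → 44 has no legal effect

not linearizable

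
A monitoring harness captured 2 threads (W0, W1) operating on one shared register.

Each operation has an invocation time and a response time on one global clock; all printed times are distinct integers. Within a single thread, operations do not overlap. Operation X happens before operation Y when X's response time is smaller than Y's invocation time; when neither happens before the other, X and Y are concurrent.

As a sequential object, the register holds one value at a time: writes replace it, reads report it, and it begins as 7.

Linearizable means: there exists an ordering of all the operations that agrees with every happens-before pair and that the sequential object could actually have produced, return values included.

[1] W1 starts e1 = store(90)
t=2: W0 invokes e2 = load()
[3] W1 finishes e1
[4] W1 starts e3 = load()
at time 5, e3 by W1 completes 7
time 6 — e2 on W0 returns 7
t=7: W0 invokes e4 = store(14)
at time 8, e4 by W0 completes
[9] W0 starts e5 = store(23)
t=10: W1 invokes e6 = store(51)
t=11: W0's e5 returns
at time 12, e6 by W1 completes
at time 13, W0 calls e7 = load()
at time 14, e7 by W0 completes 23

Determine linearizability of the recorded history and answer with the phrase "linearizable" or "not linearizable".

not linearizable

already the first 5 events (up to e3's response at time 5) admit no linearization; the first 4 still do
a single order respects real time; the 2 completed register operations fail replay along it
no escape via the 1 pending operation (e2): every completion choice fails
sample order e1, e3 (pending dropped) stalls at step 2 — e3 load() → 7 has no legal effect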